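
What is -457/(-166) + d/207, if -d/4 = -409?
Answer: 366175/34362 ≈ 10.656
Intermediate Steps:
d = 1636 (d = -4*(-409) = 1636)
-457/(-166) + d/207 = -457/(-166) + 1636/207 = -457*(-1/166) + 1636*(1/207) = 457/166 + 1636/207 = 366175/34362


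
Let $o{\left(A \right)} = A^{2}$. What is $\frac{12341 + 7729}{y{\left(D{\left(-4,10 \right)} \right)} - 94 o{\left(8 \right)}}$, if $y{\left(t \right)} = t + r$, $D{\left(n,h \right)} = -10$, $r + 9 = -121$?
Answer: $- \frac{1115}{342} \approx -3.2602$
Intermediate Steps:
$r = -130$ ($r = -9 - 121 = -130$)
$y{\left(t \right)} = -130 + t$ ($y{\left(t \right)} = t - 130 = -130 + t$)
$\frac{12341 + 7729}{y{\left(D{\left(-4,10 \right)} \right)} - 94 o{\left(8 \right)}} = \frac{12341 + 7729}{\left(-130 - 10\right) - 94 \cdot 8^{2}} = \frac{20070}{-140 - 6016} = \frac{20070}{-6156} = 20070 \left(- \frac{1}{6156}\right) = - \frac{1115}{342}$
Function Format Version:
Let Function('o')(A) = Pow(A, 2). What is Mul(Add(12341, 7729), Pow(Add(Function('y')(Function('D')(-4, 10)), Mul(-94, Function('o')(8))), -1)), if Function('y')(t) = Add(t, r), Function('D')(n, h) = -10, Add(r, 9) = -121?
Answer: Rational(-1115, 342) ≈ -3.2602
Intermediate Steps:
r = -130 (r = Add(-9, -121) = -130)
Function('y')(t) = Add(-130, t) (Function('y')(t) = Add(t, -130) = Add(-130, t))
Mul(Add(12341, 7729), Pow(Add(Function('y')(Function('D')(-4, 10)), Mul(-94, Function('o')(8))), -1)) = Mul(Add(12341, 7729), Pow(Add(Add(-130, -10), Mul(-94, Pow(8, 2))), -1)) = Mul(20070, Pow(Add(-140, Mul(-94, 64)), -1)) = Mul(20070, Pow(Add(-140, -6016), -1)) = Mul(20070, Pow(-6156, -1)) = Mul(20070, Rational(-1, 6156)) = Rational(-1115, 342)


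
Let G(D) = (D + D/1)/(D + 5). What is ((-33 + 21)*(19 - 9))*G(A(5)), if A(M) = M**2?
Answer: -200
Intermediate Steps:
G(D) = 2*D/(5 + D) (G(D) = (D + D*1)/(5 + D) = (D + D)/(5 + D) = (2*D)/(5 + D) = 2*D/(5 + D))
((-33 + 21)*(19 - 9))*G(A(5)) = ((-33 + 21)*(19 - 9))*(2*5**2/(5 + 5**2)) = (-12*10)*(2*25/(5 + 25)) = -240*25/30 = -120*5/3 = -200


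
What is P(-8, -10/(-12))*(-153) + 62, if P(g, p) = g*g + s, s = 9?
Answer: -11107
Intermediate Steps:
P(g, p) = 9 + g² (P(g, p) = g*g + 9 = g² + 9 = 9 + g²)
P(-8, -10/(-12))*(-153) + 62 = (9 + (-8)²)*(-153) + 62 = (9 + 64)*(-153) + 62 = 73*(-153) + 62 = -11169 + 62 = -11107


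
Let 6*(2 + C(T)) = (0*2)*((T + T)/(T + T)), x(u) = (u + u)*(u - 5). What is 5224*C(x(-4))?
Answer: -10448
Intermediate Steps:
x(u) = 2*u*(-5 + u) (x(u) = (2*u)*(-5 + u) = 2*u*(-5 + u))
C(T) = -2 (C(T) = -2 + ((0*2)*((T + T)/(T + T)))/6 = -2 + (0*((2*T)/((2*T))))/6 = -2 + (0*((2*T)*(1/(2*T))))/6 = -2 + (0*1)/6 = -2 + (⅙)*0 = -2 + 0 = -2)
5224*C(x(-4)) = 5224*(-2) = -10448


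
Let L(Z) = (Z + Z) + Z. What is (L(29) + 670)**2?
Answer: 573049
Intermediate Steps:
L(Z) = 3*Z (L(Z) = 2*Z + Z = 3*Z)
(L(29) + 670)**2 = (3*29 + 670)**2 = (87 + 670)**2 = 757**2 = 573049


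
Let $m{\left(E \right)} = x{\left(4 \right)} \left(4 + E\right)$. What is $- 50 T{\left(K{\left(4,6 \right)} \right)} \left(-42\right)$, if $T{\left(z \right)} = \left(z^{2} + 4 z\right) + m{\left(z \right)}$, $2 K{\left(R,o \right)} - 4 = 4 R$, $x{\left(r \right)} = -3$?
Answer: $205800$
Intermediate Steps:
$m{\left(E \right)} = -12 - 3 E$ ($m{\left(E \right)} = - 3 \left(4 + E\right) = -12 - 3 E$)
$K{\left(R,o \right)} = 2 + 2 R$ ($K{\left(R,o \right)} = 2 + \frac{4 R}{2} = 2 + 2 R$)
$T{\left(z \right)} = -12 + z + z^{2}$ ($T{\left(z \right)} = \left(z^{2} + 4 z\right) - \left(12 + 3 z\right) = -12 + z + z^{2}$)
$- 50 T{\left(K{\left(4,6 \right)} \right)} \left(-42\right) = - 50 \left(-12 + \left(2 + 2 \cdot 4\right) + \left(2 + 2 \cdot 4\right)^{2}\right) \left(-42\right) = - 50 \left(-12 + \left(2 + 8\right) + \left(2 + 8\right)^{2}\right) \left(-42\right) = - 50 \left(-12 + 10 + 10^{2}\right) \left(-42\right) = - 50 \left(-12 + 10 + 100\right) \left(-42\right) = \left(-50\right) 98 \left(-42\right) = \left(-4900\right) \left(-42\right) = 205800$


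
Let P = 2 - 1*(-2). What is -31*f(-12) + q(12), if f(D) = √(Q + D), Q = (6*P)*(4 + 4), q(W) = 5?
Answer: 5 - 186*√5 ≈ -410.91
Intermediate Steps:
P = 4 (P = 2 + 2 = 4)
Q = 192 (Q = (6*4)*(4 + 4) = 24*8 = 192)
f(D) = √(192 + D)
-31*f(-12) + q(12) = -31*√(192 - 12) + 5 = -186*√5 + 5 = 5 - 186*√5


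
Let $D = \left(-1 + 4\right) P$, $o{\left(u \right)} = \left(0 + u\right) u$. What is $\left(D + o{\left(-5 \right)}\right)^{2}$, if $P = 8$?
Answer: $2401$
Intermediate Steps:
$o{\left(u \right)} = u^{2}$ ($o{\left(u \right)} = u u = u^{2}$)
$D = 24$ ($D = \left(-1 + 4\right) 8 = 3 \cdot 8 = 24$)
$\left(D + o{\left(-5 \right)}\right)^{2} = \left(24 + \left(-5\right)^{2}\right)^{2} = \left(24 + 25\right)^{2} = 49^{2} = 2401$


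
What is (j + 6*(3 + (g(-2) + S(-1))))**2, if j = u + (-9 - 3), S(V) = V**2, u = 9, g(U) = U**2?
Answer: 2025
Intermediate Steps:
j = -3 (j = 9 + (-9 - 3) = 9 - 12 = -3)
(j + 6*(3 + (g(-2) + S(-1))))**2 = (-3 + 6*(3 + ((-2)**2 + (-1)**2)))**2 = (-3 + 6*(3 + (4 + 1)))**2 = (-3 + 6*(3 + 5))**2 = (-3 + 6*8)**2 = (-3 + 48)**2 = 45**2 = 2025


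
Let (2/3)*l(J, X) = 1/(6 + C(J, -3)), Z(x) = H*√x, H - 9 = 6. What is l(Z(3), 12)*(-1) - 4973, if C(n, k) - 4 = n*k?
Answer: -5942732/1195 + 27*√3/2390 ≈ -4973.0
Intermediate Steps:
C(n, k) = 4 + k*n (C(n, k) = 4 + n*k = 4 + k*n)
H = 15 (H = 9 + 6 = 15)
Z(x) = 15*√x
l(J, X) = 3/(2*(10 - 3*J)) (l(J, X) = 3/(2*(6 + (4 - 3*J))) = 3/(2*(10 - 3*J)))
l(Z(3), 12)*(-1) - 4973 = -3/(-20 + 6*(15*√3))*(-1) - 4973 = -3/(-20 + 90*√3)*(-1) - 4973 = 3/(-20 + 90*√3) - 4973 = -4973 + 3/(-20 + 90*√3)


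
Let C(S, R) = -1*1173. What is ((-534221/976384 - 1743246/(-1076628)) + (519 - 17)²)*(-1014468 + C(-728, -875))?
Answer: -22420979652578275737837/87600196096 ≈ -2.5595e+11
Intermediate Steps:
C(S, R) = -1173
((-534221/976384 - 1743246/(-1076628)) + (519 - 17)²)*(-1014468 + C(-728, -875)) = ((-534221/976384 - 1743246/(-1076628)) + (519 - 17)²)*(-1014468 - 1173) = ((-534221*1/976384 - 1743246*(-1/1076628)) + 502²)*(-1015641) = ((-534221/976384 + 290541/179438) + 252004)*(-1015641) = (93910017973/87600196096 + 252004)*(-1015641) = (22075693726994357/87600196096)*(-1015641) = -22420979652578275737837/87600196096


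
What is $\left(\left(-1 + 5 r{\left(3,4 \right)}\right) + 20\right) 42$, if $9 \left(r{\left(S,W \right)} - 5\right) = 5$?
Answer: $\frac{5894}{3} \approx 1964.7$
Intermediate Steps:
$r{\left(S,W \right)} = \frac{50}{9}$ ($r{\left(S,W \right)} = 5 + \frac{1}{9} \cdot 5 = 5 + \frac{5}{9} = \frac{50}{9}$)
$\left(\left(-1 + 5 r{\left(3,4 \right)}\right) + 20\right) 42 = \left(\left(-1 + 5 \cdot \frac{50}{9}\right) + 20\right) 42 = \left(\left(-1 + \frac{250}{9}\right) + 20\right) 42 = \left(\frac{241}{9} + 20\right) 42 = \frac{421}{9} \cdot 42 = \frac{5894}{3}$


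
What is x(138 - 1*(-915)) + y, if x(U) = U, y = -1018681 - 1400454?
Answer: -2418082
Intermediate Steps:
y = -2419135
x(138 - 1*(-915)) + y = (138 - 1*(-915)) - 2419135 = (138 + 915) - 2419135 = 1053 - 2419135 = -2418082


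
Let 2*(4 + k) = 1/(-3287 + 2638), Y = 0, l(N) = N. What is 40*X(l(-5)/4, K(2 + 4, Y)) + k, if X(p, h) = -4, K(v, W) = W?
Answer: -212873/1298 ≈ -164.00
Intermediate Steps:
k = -5193/1298 (k = -4 + 1/(2*(-3287 + 2638)) = -4 + (½)/(-649) = -4 + (½)*(-1/649) = -4 - 1/1298 = -5193/1298 ≈ -4.0008)
40*X(l(-5)/4, K(2 + 4, Y)) + k = 40*(-4) - 5193/1298 = -160 - 5193/1298 = -212873/1298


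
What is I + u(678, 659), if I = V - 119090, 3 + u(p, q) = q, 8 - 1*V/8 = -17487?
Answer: 21526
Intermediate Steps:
V = 139960 (V = 64 - 8*(-17487) = 64 + 139896 = 139960)
u(p, q) = -3 + q
I = 20870 (I = 139960 - 119090 = 20870)
I + u(678, 659) = 20870 + (-3 + 659) = 20870 + 656 = 21526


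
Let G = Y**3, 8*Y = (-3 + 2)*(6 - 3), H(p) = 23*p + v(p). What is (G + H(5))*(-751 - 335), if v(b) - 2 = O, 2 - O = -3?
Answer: -33903291/256 ≈ -1.3243e+5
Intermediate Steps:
O = 5 (O = 2 - 1*(-3) = 2 + 3 = 5)
v(b) = 7 (v(b) = 2 + 5 = 7)
H(p) = 7 + 23*p (H(p) = 23*p + 7 = 7 + 23*p)
Y = -3/8 (Y = ((-3 + 2)*(6 - 3))/8 = (-1*3)/8 = (1/8)*(-3) = -3/8 ≈ -0.37500)
G = -27/512 (G = (-3/8)**3 = -27/512 ≈ -0.052734)
(G + H(5))*(-751 - 335) = (-27/512 + (7 + 23*5))*(-751 - 335) = (-27/512 + (7 + 115))*(-1086) = (-27/512 + 122)*(-1086) = (62437/512)*(-1086) = -33903291/256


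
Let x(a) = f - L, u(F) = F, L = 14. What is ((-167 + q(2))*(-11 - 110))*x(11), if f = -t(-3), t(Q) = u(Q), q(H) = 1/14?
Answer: -3110547/14 ≈ -2.2218e+5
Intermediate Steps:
q(H) = 1/14
t(Q) = Q
f = 3 (f = -1*(-3) = 3)
x(a) = -11 (x(a) = 3 - 1*14 = 3 - 14 = -11)
((-167 + q(2))*(-11 - 110))*x(11) = ((-167 + 1/14)*(-11 - 110))*(-11) = -2337/14*(-121)*(-11) = (282777/14)*(-11) = -3110547/14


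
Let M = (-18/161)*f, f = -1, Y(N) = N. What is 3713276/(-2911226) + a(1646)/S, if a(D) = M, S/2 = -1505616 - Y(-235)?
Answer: -449986571722075/352791596722033 ≈ -1.2755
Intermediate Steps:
M = 18/161 (M = -18/161*(-1) = 18/161 ≈ 0.11180)
S = -3010762 (S = 2*(-1505616 - 1*(-235)) = 2*(-1505616 + 235) = 2*(-1505381) = -3010762)
a(D) = 18/161
3713276/(-2911226) + a(1646)/S = 3713276/(-2911226) + (18/161)/(-3010762) = 3713276*(-1/2911226) + (18/161)*(-1/3010762) = -1856638/1455613 - 9/242366341 = -449986571722075/352791596722033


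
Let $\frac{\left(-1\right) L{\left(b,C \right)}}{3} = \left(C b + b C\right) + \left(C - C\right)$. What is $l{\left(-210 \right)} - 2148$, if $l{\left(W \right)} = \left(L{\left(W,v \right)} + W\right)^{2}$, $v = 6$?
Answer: $54020352$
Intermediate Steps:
$L{\left(b,C \right)} = - 6 C b$ ($L{\left(b,C \right)} = - 3 \left(\left(C b + b C\right) + \left(C - C\right)\right) = - 3 \left(\left(C b + C b\right) + 0\right) = - 3 \left(2 C b + 0\right) = - 3 \cdot 2 C b = - 6 C b$)
$l{\left(W \right)} = 1225 W^{2}$ ($l{\left(W \right)} = \left(\left(-6\right) 6 W + W\right)^{2} = \left(- 36 W + W\right)^{2} = \left(- 35 W\right)^{2} = 1225 W^{2}$)
$l{\left(-210 \right)} - 2148 = 1225 \left(-210\right)^{2} - 2148 = 1225 \cdot 44100 - 2148 = 54022500 - 2148 = 54020352$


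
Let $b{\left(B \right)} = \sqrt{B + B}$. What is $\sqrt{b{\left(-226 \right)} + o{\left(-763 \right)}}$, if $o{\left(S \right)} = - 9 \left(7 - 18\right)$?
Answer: $\sqrt{99 + 2 i \sqrt{113}} \approx 10.006 + 1.0623 i$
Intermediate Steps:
$b{\left(B \right)} = \sqrt{2} \sqrt{B}$ ($b{\left(B \right)} = \sqrt{2 B} = \sqrt{2} \sqrt{B}$)
$o{\left(S \right)} = 99$ ($o{\left(S \right)} = \left(-9\right) \left(-11\right) = 99$)
$\sqrt{b{\left(-226 \right)} + o{\left(-763 \right)}} = \sqrt{\sqrt{2} \sqrt{-226} + 99} = \sqrt{\sqrt{2} i \sqrt{226} + 99} = \sqrt{2 i \sqrt{113} + 99} = \sqrt{99 + 2 i \sqrt{113}}$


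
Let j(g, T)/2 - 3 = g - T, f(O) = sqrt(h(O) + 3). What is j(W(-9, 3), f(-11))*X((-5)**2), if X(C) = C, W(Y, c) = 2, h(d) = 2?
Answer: 250 - 50*sqrt(5) ≈ 138.20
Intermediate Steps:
f(O) = sqrt(5) (f(O) = sqrt(2 + 3) = sqrt(5))
j(g, T) = 6 - 2*T + 2*g (j(g, T) = 6 + 2*(g - T) = 6 + (-2*T + 2*g) = 6 - 2*T + 2*g)
j(W(-9, 3), f(-11))*X((-5)**2) = (6 - 2*sqrt(5) + 2*2)*(-5)**2 = (6 - 2*sqrt(5) + 4)*25 = (10 - 2*sqrt(5))*25 = 250 - 50*sqrt(5)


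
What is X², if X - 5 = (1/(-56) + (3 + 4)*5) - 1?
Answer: 4765489/3136 ≈ 1519.6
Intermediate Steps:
X = 2183/56 (X = 5 + ((1/(-56) + (3 + 4)*5) - 1) = 5 + ((-1/56 + 7*5) - 1) = 5 + ((-1/56 + 35) - 1) = 5 + (1959/56 - 1) = 5 + 1903/56 = 2183/56 ≈ 38.982)
X² = (2183/56)² = 4765489/3136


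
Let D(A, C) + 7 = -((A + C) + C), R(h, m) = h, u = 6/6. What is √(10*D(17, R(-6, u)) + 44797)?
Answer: √44677 ≈ 211.37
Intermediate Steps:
u = 1 (u = 6*(⅙) = 1)
D(A, C) = -7 - A - 2*C (D(A, C) = -7 - ((A + C) + C) = -7 - (A + 2*C) = -7 + (-A - 2*C) = -7 - A - 2*C)
√(10*D(17, R(-6, u)) + 44797) = √(10*(-7 - 1*17 - 2*(-6)) + 44797) = √(10*(-7 - 17 + 12) + 44797) = √(10*(-12) + 44797) = √(-120 + 44797) = √44677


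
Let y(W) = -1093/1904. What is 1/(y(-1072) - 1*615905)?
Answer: -1904/1172684213 ≈ -1.6236e-6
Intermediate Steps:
y(W) = -1093/1904 (y(W) = -1093*1/1904 = -1093/1904)
1/(y(-1072) - 1*615905) = 1/(-1093/1904 - 1*615905) = 1/(-1093/1904 - 615905) = 1/(-1172684213/1904) = -1904/1172684213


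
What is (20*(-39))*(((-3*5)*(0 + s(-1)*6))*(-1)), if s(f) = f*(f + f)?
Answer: -140400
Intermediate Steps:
s(f) = 2*f**2 (s(f) = f*(2*f) = 2*f**2)
(20*(-39))*(((-3*5)*(0 + s(-1)*6))*(-1)) = (20*(-39))*(((-3*5)*(0 + (2*(-1)**2)*6))*(-1)) = -780*(-15*(0 + (2*1)*6))*(-1) = -780*(-15*(0 + 2*6))*(-1) = -780*(-15*(0 + 12))*(-1) = -780*(-15*12)*(-1) = -(-140400)*(-1) = -780*180 = -140400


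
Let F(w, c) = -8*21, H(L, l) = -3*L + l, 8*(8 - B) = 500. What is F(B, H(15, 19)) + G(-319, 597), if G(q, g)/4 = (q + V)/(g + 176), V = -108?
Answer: -131572/773 ≈ -170.21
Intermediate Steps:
B = -109/2 (B = 8 - 1/8*500 = 8 - 125/2 = -109/2 ≈ -54.500)
H(L, l) = l - 3*L
F(w, c) = -168
G(q, g) = 4*(-108 + q)/(176 + g) (G(q, g) = 4*((q - 108)/(g + 176)) = 4*((-108 + q)/(176 + g)) = 4*(-108 + q)/(176 + g))
F(B, H(15, 19)) + G(-319, 597) = -168 + 4*(-108 - 319)/(176 + 597) = -168 + 4*(-427)/773 = -168 + 4*(1/773)*(-427) = -168 - 1708/773 = -131572/773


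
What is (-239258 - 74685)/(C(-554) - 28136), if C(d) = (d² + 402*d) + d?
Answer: -313943/55518 ≈ -5.6548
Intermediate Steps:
C(d) = d² + 403*d
(-239258 - 74685)/(C(-554) - 28136) = (-239258 - 74685)/(-554*(403 - 554) - 28136) = -313943/(-554*(-151) - 28136) = -313943/(83654 - 28136) = -313943/55518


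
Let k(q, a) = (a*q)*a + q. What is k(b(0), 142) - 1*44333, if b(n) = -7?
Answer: -185488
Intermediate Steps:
k(q, a) = q + q*a² (k(q, a) = q*a² + q = q + q*a²)
k(b(0), 142) - 1*44333 = -7*(1 + 142²) - 1*44333 = -7*(1 + 20164) - 44333 = -7*20165 - 44333 = -141155 - 44333 = -185488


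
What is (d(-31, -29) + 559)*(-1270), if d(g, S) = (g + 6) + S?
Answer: -641350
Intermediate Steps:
d(g, S) = 6 + S + g (d(g, S) = (6 + g) + S = 6 + S + g)
(d(-31, -29) + 559)*(-1270) = ((6 - 29 - 31) + 559)*(-1270) = (-54 + 559)*(-1270) = 505*(-1270) = -641350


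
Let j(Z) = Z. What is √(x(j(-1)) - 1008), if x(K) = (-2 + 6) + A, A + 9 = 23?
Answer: 3*I*√110 ≈ 31.464*I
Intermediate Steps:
A = 14 (A = -9 + 23 = 14)
x(K) = 18 (x(K) = (-2 + 6) + 14 = 4 + 14 = 18)
√(x(j(-1)) - 1008) = √(18 - 1008) = √(-990) = 3*I*√110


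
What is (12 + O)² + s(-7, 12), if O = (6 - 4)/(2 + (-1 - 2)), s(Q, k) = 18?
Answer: 118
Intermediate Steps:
O = -2 (O = 2/(2 - 3) = 2/(-1) = 2*(-1) = -2)
(12 + O)² + s(-7, 12) = (12 - 2)² + 18 = 10² + 18 = 100 + 18 = 118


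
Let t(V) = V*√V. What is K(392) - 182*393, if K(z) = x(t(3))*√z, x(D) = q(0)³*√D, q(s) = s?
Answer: -71526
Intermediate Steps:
t(V) = V^(3/2)
x(D) = 0 (x(D) = 0³*√D = 0*√D = 0)
K(z) = 0 (K(z) = 0*√z = 0)
K(392) - 182*393 = 0 - 182*393 = 0 - 71526 = -71526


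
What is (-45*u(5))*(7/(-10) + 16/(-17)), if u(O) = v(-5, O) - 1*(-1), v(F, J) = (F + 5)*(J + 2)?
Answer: 2511/34 ≈ 73.853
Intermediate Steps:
v(F, J) = (2 + J)*(5 + F) (v(F, J) = (5 + F)*(2 + J) = (2 + J)*(5 + F))
u(O) = 1 (u(O) = (10 + 2*(-5) + 5*O - 5*O) - 1*(-1) = (10 - 10 + 5*O - 5*O) + 1 = 0 + 1 = 1)
(-45*u(5))*(7/(-10) + 16/(-17)) = (-45*1)*(7/(-10) + 16/(-17)) = -45*(7*(-⅒) + 16*(-1/17)) = -45*(-7/10 - 16/17) = -45*(-279/170) = 2511/34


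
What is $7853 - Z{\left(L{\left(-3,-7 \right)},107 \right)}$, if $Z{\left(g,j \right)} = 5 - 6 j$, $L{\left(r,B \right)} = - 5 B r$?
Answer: $8490$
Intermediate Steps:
$L{\left(r,B \right)} = - 5 B r$
$7853 - Z{\left(L{\left(-3,-7 \right)},107 \right)} = 7853 - \left(5 - 642\right) = 7853 - -637 = 7853 + 637 = 8490$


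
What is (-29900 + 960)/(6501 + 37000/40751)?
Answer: -1179333940/264959251 ≈ -4.4510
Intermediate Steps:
(-29900 + 960)/(6501 + 37000/40751) = -28940/(6501 + 37000*(1/40751)) = -28940/(6501 + 37000/40751) = -28940/264959251/40751 = -28940*40751/264959251 = -1179333940/264959251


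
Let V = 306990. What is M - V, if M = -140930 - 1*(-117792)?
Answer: -330128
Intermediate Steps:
M = -23138 (M = -140930 + 117792 = -23138)
M - V = -23138 - 1*306990 = -23138 - 306990 = -330128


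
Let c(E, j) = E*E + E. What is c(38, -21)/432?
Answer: 247/72 ≈ 3.4306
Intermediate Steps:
c(E, j) = E + E² (c(E, j) = E² + E = E + E²)
c(38, -21)/432 = (38*(1 + 38))/432 = (38*39)*(1/432) = 1482*(1/432) = 247/72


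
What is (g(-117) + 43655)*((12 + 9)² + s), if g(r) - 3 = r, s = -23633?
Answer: -1009802872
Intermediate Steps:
g(r) = 3 + r
(g(-117) + 43655)*((12 + 9)² + s) = ((3 - 117) + 43655)*((12 + 9)² - 23633) = (-114 + 43655)*(21² - 23633) = 43541*(441 - 23633) = 43541*(-23192) = -1009802872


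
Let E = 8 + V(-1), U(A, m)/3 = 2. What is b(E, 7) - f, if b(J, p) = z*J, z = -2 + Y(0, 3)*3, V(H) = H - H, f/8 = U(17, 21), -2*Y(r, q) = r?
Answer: -64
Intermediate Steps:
Y(r, q) = -r/2
U(A, m) = 6 (U(A, m) = 3*2 = 6)
f = 48 (f = 8*6 = 48)
V(H) = 0
z = -2 (z = -2 - 1/2*0*3 = -2 + 0*3 = -2 + 0 = -2)
E = 8 (E = 8 + 0 = 8)
b(J, p) = -2*J
b(E, 7) - f = -2*8 - 1*48 = -16 - 48 = -64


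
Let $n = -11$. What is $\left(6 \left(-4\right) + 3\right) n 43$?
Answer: $9933$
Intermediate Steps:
$\left(6 \left(-4\right) + 3\right) n 43 = \left(6 \left(-4\right) + 3\right) \left(-11\right) 43 = \left(-24 + 3\right) \left(-11\right) 43 = \left(-21\right) \left(-11\right) 43 = 231 \cdot 43 = 9933$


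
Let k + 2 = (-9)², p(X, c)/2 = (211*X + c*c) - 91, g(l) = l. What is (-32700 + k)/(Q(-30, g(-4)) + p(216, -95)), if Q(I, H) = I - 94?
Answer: -32621/108896 ≈ -0.29956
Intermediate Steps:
Q(I, H) = -94 + I
p(X, c) = -182 + 2*c² + 422*X (p(X, c) = 2*((211*X + c*c) - 91) = 2*((211*X + c²) - 91) = 2*((c² + 211*X) - 91) = 2*(-91 + c² + 211*X) = -182 + 2*c² + 422*X)
k = 79 (k = -2 + (-9)² = -2 + 81 = 79)
(-32700 + k)/(Q(-30, g(-4)) + p(216, -95)) = (-32700 + 79)/((-94 - 30) + (-182 + 2*(-95)² + 422*216)) = -32621/(-124 + (-182 + 2*9025 + 91152)) = -32621/(-124 + (-182 + 18050 + 91152)) = -32621/(-124 + 109020) = -32621/108896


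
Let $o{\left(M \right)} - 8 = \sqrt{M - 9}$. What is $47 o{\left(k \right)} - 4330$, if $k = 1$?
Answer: $-3954 + 94 i \sqrt{2} \approx -3954.0 + 132.94 i$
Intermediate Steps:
$o{\left(M \right)} = 8 + \sqrt{-9 + M}$ ($o{\left(M \right)} = 8 + \sqrt{M - 9} = 8 + \sqrt{-9 + M}$)
$47 o{\left(k \right)} - 4330 = 47 \left(8 + \sqrt{-9 + 1}\right) - 4330 = 47 \left(8 + \sqrt{-8}\right) - 4330 = 47 \left(8 + 2 i \sqrt{2}\right) - 4330 = \left(376 + 94 i \sqrt{2}\right) - 4330 = -3954 + 94 i \sqrt{2}$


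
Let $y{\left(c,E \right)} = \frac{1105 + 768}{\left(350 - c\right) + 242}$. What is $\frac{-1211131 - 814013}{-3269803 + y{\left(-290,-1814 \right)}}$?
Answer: $\frac{1786177008}{2883964373} \approx 0.61935$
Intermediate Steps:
$y{\left(c,E \right)} = \frac{1873}{592 - c}$
$\frac{-1211131 - 814013}{-3269803 + y{\left(-290,-1814 \right)}} = \frac{-1211131 - 814013}{-3269803 - \frac{1873}{-592 - 290}} = - \frac{2025144}{-3269803 - \frac{1873}{-882}} = - \frac{2025144}{-3269803 - - \frac{1873}{882}} = - \frac{2025144}{-3269803 + \frac{1873}{882}} = - \frac{2025144}{- \frac{2883964373}{882}} = \left(-2025144\right) \left(- \frac{882}{2883964373}\right) = \frac{1786177008}{2883964373}$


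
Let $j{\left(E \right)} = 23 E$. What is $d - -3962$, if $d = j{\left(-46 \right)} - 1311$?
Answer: $1593$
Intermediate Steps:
$d = -2369$ ($d = 23 \left(-46\right) - 1311 = -1058 - 1311 = -2369$)
$d - -3962 = -2369 - -3962 = -2369 + 3962 = 1593$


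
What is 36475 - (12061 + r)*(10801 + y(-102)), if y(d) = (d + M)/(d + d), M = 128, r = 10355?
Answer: -4115290029/17 ≈ -2.4208e+8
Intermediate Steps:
y(d) = (128 + d)/(2*d) (y(d) = (d + 128)/(d + d) = (128 + d)/((2*d)) = (128 + d)*(1/(2*d)) = (128 + d)/(2*d))
36475 - (12061 + r)*(10801 + y(-102)) = 36475 - (12061 + 10355)*(10801 + (½)*(128 - 102)/(-102)) = 36475 - 22416*(10801 + (½)*(-1/102)*26) = 36475 - 22416*(10801 - 13/102) = 36475 - 22416*1101689/102 = 36475 - 1*4115910104/17 = 36475 - 4115910104/17 = -4115290029/17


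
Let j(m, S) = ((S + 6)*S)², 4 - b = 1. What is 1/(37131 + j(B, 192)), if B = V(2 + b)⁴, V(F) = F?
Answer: 1/1445253387 ≈ 6.9192e-10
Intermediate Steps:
b = 3 (b = 4 - 1*1 = 4 - 1 = 3)
B = 625 (B = (2 + 3)⁴ = 5⁴ = 625)
j(m, S) = S²*(6 + S)² (j(m, S) = ((6 + S)*S)² = (S*(6 + S))² = S²*(6 + S)²)
1/(37131 + j(B, 192)) = 1/(37131 + 192²*(6 + 192)²) = 1/(37131 + 36864*198²) = 1/(37131 + 36864*39204) = 1/(37131 + 1445216256) = 1/1445253387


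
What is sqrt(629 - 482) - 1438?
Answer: -1438 + 7*sqrt(3) ≈ -1425.9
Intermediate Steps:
sqrt(629 - 482) - 1438 = sqrt(147) - 1438 = 7*sqrt(3) - 1438 = -1438 + 7*sqrt(3)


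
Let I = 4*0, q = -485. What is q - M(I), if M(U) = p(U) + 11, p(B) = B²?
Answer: -496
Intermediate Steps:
I = 0
M(U) = 11 + U² (M(U) = U² + 11 = 11 + U²)
q - M(I) = -485 - (11 + 0²) = -485 - (11 + 0) = -485 - 1*11 = -485 - 11 = -496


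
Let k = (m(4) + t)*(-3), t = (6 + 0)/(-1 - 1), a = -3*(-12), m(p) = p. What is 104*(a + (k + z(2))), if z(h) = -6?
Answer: 2808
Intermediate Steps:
a = 36
t = -3 (t = 6/(-2) = 6*(-1/2) = -3)
k = -3 (k = (4 - 3)*(-3) = 1*(-3) = -3)
104*(a + (k + z(2))) = 104*(36 + (-3 - 6)) = 104*(36 - 9) = 104*27 = 2808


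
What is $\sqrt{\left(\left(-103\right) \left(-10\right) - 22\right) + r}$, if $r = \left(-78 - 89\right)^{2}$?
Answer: $\sqrt{28897} \approx 169.99$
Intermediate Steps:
$r = 27889$ ($r = \left(-167\right)^{2} = 27889$)
$\sqrt{\left(\left(-103\right) \left(-10\right) - 22\right) + r} = \sqrt{\left(\left(-103\right) \left(-10\right) - 22\right) + 27889} = \sqrt{\left(1030 - 22\right) + 27889} = \sqrt{1008 + 27889} = \sqrt{28897}$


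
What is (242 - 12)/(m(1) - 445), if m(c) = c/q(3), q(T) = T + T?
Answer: -1380/2669 ≈ -0.51705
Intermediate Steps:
q(T) = 2*T
m(c) = c/6 (m(c) = c/((2*3)) = c/6)
(242 - 12)/(m(1) - 445) = (242 - 12)/((⅙)*1 - 445) = 230/(⅙ - 445) = 230/(-2669/6) = 230*(-6/2669) = -1380/2669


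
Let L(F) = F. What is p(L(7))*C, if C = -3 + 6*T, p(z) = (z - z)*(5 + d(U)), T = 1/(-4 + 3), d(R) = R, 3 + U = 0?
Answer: 0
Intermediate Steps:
U = -3 (U = -3 + 0 = -3)
T = -1 (T = 1/(-1) = -1)
p(z) = 0 (p(z) = (z - z)*(5 - 3) = 0*2 = 0)
C = -9 (C = -3 + 6*(-1) = -3 - 6 = -9)
p(L(7))*C = 0*(-9) = 0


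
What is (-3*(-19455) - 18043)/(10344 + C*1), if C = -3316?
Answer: 20161/3514 ≈ 5.7373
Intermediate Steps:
(-3*(-19455) - 18043)/(10344 + C*1) = (-3*(-19455) - 18043)/(10344 - 3316*1) = (58365 - 18043)/(10344 - 3316) = 40322/7028 = 40322*(1/7028) = 20161/3514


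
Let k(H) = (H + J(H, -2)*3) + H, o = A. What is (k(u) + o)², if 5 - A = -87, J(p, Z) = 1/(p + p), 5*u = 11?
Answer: 114041041/12100 ≈ 9424.9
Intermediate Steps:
u = 11/5 (u = (⅕)*11 = 11/5 ≈ 2.2000)
J(p, Z) = 1/(2*p)
A = 92 (A = 5 - 1*(-87) = 5 + 87 = 92)
o = 92
k(H) = 2*H + 3/(2*H) (k(H) = (H + (1/(2*H))*3) + H = (H + 3/(2*H)) + H = 2*H + 3/(2*H))
(k(u) + o)² = ((2*(11/5) + 3/(2*(11/5))) + 92)² = ((22/5 + (3/2)*(5/11)) + 92)² = ((22/5 + 15/22) + 92)² = (559/110 + 92)² = (10679/110)² = 114041041/12100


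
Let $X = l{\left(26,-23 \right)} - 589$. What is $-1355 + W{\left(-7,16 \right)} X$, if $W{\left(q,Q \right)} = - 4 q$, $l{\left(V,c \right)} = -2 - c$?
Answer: $-17259$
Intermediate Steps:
$X = -568$ ($X = \left(-2 - -23\right) - 589 = \left(-2 + 23\right) - 589 = 21 - 589 = -568$)
$-1355 + W{\left(-7,16 \right)} X = -1355 + \left(-4\right) \left(-7\right) \left(-568\right) = -1355 + 28 \left(-568\right) = -1355 - 15904 = -17259$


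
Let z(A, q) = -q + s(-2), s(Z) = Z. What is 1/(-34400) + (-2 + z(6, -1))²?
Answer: 309599/34400 ≈ 9.0000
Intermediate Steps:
z(A, q) = -2 - q (z(A, q) = -q - 2 = -2 - q)
1/(-34400) + (-2 + z(6, -1))² = 1/(-34400) + (-2 + (-2 - 1*(-1)))² = -1/34400 + (-2 + (-2 + 1))² = -1/34400 + (-2 - 1)² = -1/34400 + (-3)² = -1/34400 + 9 = 309599/34400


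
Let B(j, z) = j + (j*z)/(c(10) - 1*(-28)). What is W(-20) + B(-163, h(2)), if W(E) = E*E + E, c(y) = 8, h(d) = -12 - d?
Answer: 5047/18 ≈ 280.39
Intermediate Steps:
W(E) = E + E**2 (W(E) = E**2 + E = E + E**2)
B(j, z) = j + j*z/36 (B(j, z) = j + (j*z)/(8 - 1*(-28)) = j + (j*z)/(8 + 28) = j + (j*z)/36 = j + (j*z)*(1/36) = j + j*z/36)
W(-20) + B(-163, h(2)) = -20*(1 - 20) + (1/36)*(-163)*(36 + (-12 - 1*2)) = -20*(-19) + (1/36)*(-163)*(36 + (-12 - 2)) = 380 + (1/36)*(-163)*(36 - 14) = 380 + (1/36)*(-163)*22 = 380 - 1793/18 = 5047/18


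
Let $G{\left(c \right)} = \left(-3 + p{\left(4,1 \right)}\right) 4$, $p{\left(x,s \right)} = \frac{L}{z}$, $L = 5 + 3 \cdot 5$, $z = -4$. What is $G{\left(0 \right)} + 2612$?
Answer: $2580$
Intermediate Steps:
$L = 20$ ($L = 5 + 15 = 20$)
$p{\left(x,s \right)} = -5$ ($p{\left(x,s \right)} = \frac{20}{-4} = 20 \left(- \frac{1}{4}\right) = -5$)
$G{\left(c \right)} = -32$ ($G{\left(c \right)} = \left(-3 - 5\right) 4 = \left(-8\right) 4 = -32$)
$G{\left(0 \right)} + 2612 = -32 + 2612 = 2580$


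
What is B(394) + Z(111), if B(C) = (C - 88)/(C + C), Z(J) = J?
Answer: 43887/394 ≈ 111.39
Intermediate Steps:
B(C) = (-88 + C)/(2*C) (B(C) = (-88 + C)/((2*C)) = (-88 + C)*(1/(2*C)) = (-88 + C)/(2*C))
B(394) + Z(111) = (½)*(-88 + 394)/394 + 111 = (½)*(1/394)*306 + 111 = 153/394 + 111 = 43887/394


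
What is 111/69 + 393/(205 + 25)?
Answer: 763/230 ≈ 3.3174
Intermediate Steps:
111/69 + 393/(205 + 25) = 111*(1/69) + 393/230 = 37/23 + 393*(1/230) = 37/23 + 393/230 = 763/230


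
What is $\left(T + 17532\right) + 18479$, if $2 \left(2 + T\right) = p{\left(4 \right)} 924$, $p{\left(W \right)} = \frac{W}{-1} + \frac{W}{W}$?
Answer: $34623$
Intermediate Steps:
$p{\left(W \right)} = 1 - W$ ($p{\left(W \right)} = W \left(-1\right) + 1 = - W + 1 = 1 - W$)
$T = -1388$ ($T = -2 + \frac{\left(1 - 4\right) 924}{2} = -2 + \frac{\left(-3\right) 924}{2} = -2 + \frac{1}{2} \left(-2772\right) = -2 - 1386 = -1388$)
$\left(T + 17532\right) + 18479 = \left(-1388 + 17532\right) + 18479 = 16144 + 18479 = 34623$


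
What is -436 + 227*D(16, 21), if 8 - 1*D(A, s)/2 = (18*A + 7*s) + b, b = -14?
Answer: -187938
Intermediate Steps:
D(A, s) = 44 - 36*A - 14*s (D(A, s) = 16 - 2*((18*A + 7*s) - 14) = 16 - 2*((7*s + 18*A) - 14) = 16 - 2*(-14 + 7*s + 18*A) = 16 + (28 - 36*A - 14*s) = 44 - 36*A - 14*s)
-436 + 227*D(16, 21) = -436 + 227*(44 - 36*16 - 14*21) = -436 + 227*(44 - 576 - 294) = -436 + 227*(-826) = -436 - 187502 = -187938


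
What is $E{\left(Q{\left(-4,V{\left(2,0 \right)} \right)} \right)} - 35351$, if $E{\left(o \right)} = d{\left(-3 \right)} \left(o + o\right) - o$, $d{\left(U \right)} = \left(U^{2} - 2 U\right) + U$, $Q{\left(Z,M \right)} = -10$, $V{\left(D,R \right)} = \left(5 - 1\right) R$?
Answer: $-35581$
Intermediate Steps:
$V{\left(D,R \right)} = 4 R$
$d{\left(U \right)} = U^{2} - U$
$E{\left(o \right)} = 23 o$ ($E{\left(o \right)} = - 3 \left(-1 - 3\right) \left(o + o\right) - o = \left(-3\right) \left(-4\right) 2 o - o = 12 \cdot 2 o - o = 24 o - o = 23 o$)
$E{\left(Q{\left(-4,V{\left(2,0 \right)} \right)} \right)} - 35351 = 23 \left(-10\right) - 35351 = -230 - 35351 = -35581$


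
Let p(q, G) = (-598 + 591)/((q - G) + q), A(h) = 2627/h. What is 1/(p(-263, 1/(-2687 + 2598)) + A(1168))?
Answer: 54677584/123705415 ≈ 0.44200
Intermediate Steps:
p(q, G) = -7/(-G + 2*q)
1/(p(-263, 1/(-2687 + 2598)) + A(1168)) = 1/(7/(1/(-2687 + 2598) - 2*(-263)) + 2627/1168) = 1/(7/(1/(-89) + 526) + 2627*(1/1168)) = 1/(7/(-1/89 + 526) + 2627/1168) = 1/(7/(46813/89) + 2627/1168) = 1/(7*(89/46813) + 2627/1168) = 1/(623/46813 + 2627/1168) = 1/(123705415/54677584) = 54677584/123705415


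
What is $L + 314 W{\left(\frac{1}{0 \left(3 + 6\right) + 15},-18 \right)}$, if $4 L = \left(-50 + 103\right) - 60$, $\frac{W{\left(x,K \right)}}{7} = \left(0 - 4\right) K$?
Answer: $\frac{633017}{4} \approx 1.5825 \cdot 10^{5}$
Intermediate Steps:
$W{\left(x,K \right)} = - 28 K$ ($W{\left(x,K \right)} = 7 \left(0 - 4\right) K = 7 \left(- 4 K\right) = - 28 K$)
$L = - \frac{7}{4}$ ($L = \frac{\left(-50 + 103\right) - 60}{4} = \frac{53 - 60}{4} = \frac{1}{4} \left(-7\right) = - \frac{7}{4} \approx -1.75$)
$L + 314 W{\left(\frac{1}{0 \left(3 + 6\right) + 15},-18 \right)} = - \frac{7}{4} + 314 \left(\left(-28\right) \left(-18\right)\right) = - \frac{7}{4} + 314 \cdot 504 = - \frac{7}{4} + 158256 = \frac{633017}{4}$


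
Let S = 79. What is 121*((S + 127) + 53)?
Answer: 31339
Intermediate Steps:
121*((S + 127) + 53) = 121*((79 + 127) + 53) = 121*(206 + 53) = 121*259 = 31339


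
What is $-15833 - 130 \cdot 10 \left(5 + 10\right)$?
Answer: $-35333$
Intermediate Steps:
$-15833 - 130 \cdot 10 \left(5 + 10\right) = -15833 - 130 \cdot 10 \cdot 15 = -15833 - 130 \cdot 150 = -15833 - 19500 = -35333$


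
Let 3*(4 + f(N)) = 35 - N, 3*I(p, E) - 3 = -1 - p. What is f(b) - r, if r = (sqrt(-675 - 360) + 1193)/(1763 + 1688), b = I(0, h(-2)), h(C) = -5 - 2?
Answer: 220480/31059 - 3*I*sqrt(115)/3451 ≈ 7.0987 - 0.0093223*I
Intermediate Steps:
h(C) = -7
I(p, E) = 2/3 - p/3 (I(p, E) = 1 + (-1 - p)/3 = 1 + (-1/3 - p/3) = 2/3 - p/3)
b = 2/3 (b = 2/3 - 1/3*0 = 2/3 + 0 = 2/3 ≈ 0.66667)
f(N) = 23/3 - N/3 (f(N) = -4 + (35 - N)/3 = -4 + (35/3 - N/3) = 23/3 - N/3)
r = 1193/3451 + 3*I*sqrt(115)/3451 (r = (sqrt(-1035) + 1193)/3451 = (3*I*sqrt(115) + 1193)*(1/3451) = (1193 + 3*I*sqrt(115))*(1/3451) = 1193/3451 + 3*I*sqrt(115)/3451 ≈ 0.3457 + 0.0093223*I)
f(b) - r = (23/3 - 1/3*2/3) - (1193/3451 + 3*I*sqrt(115)/3451) = (23/3 - 2/9) + (-1193/3451 - 3*I*sqrt(115)/3451) = 67/9 + (-1193/3451 - 3*I*sqrt(115)/3451) = 220480/31059 - 3*I*sqrt(115)/3451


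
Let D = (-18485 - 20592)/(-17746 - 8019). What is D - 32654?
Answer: -841291233/25765 ≈ -32652.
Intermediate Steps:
D = 39077/25765 (D = -39077/(-25765) = -39077*(-1/25765) = 39077/25765 ≈ 1.5167)
D - 32654 = 39077/25765 - 32654 = -841291233/25765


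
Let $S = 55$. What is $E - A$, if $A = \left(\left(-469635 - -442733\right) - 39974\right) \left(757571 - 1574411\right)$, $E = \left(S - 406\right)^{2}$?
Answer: $-54626868639$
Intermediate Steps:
$E = 123201$ ($E = \left(55 - 406\right)^{2} = \left(-351\right)^{2} = 123201$)
$A = 54626991840$ ($A = \left(\left(-469635 + 442733\right) - 39974\right) \left(-816840\right) = \left(-26902 - 39974\right) \left(-816840\right) = \left(-66876\right) \left(-816840\right) = 54626991840$)
$E - A = 123201 - 54626991840 = -54626868639$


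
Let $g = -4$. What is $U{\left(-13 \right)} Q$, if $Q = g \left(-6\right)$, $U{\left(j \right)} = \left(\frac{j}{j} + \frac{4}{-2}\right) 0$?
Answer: $0$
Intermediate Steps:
$U{\left(j \right)} = 0$ ($U{\left(j \right)} = \left(1 + 4 \left(- \frac{1}{2}\right)\right) 0 = \left(1 - 2\right) 0 = \left(-1\right) 0 = 0$)
$Q = 24$ ($Q = \left(-4\right) \left(-6\right) = 24$)
$U{\left(-13 \right)} Q = 0 \cdot 24 = 0$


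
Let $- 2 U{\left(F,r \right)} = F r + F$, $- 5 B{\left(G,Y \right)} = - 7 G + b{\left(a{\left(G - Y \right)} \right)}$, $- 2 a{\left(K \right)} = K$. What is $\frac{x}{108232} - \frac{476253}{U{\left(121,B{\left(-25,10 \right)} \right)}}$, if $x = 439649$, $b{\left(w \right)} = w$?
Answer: $- \frac{67397814703}{327401800} \approx -205.86$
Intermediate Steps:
$a{\left(K \right)} = - \frac{K}{2}$
$B{\left(G,Y \right)} = - \frac{Y}{10} + \frac{3 G}{2}$ ($B{\left(G,Y \right)} = - \frac{- 7 G - \frac{G - Y}{2}}{5} = - \frac{- 7 G - \left(\frac{G}{2} - \frac{Y}{2}\right)}{5} = - \frac{\frac{Y}{2} - \frac{15 G}{2}}{5} = - \frac{Y}{10} + \frac{3 G}{2}$)
$U{\left(F,r \right)} = - \frac{F}{2} - \frac{F r}{2}$ ($U{\left(F,r \right)} = - \frac{F r + F}{2} = - \frac{F + F r}{2} = - \frac{F}{2} - \frac{F r}{2}$)
$\frac{x}{108232} - \frac{476253}{U{\left(121,B{\left(-25,10 \right)} \right)}} = \frac{439649}{108232} - \frac{476253}{\left(- \frac{1}{2}\right) 121 \left(1 + \left(\left(- \frac{1}{10}\right) 10 + \frac{3}{2} \left(-25\right)\right)\right)} = 439649 \cdot \frac{1}{108232} - \frac{476253}{\left(- \frac{1}{2}\right) 121 \left(1 - \frac{77}{2}\right)} = \frac{439649}{108232} - \frac{476253}{\left(- \frac{1}{2}\right) 121 \left(1 - \frac{77}{2}\right)} = \frac{439649}{108232} - \frac{476253}{\left(- \frac{1}{2}\right) 121 \left(- \frac{75}{2}\right)} = \frac{439649}{108232} - \frac{476253}{\frac{9075}{4}} = \frac{439649}{108232} - \frac{635004}{3025} = - \frac{67397814703}{327401800}$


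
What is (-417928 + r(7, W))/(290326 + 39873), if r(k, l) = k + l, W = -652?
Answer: -418573/330199 ≈ -1.2676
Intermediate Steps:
(-417928 + r(7, W))/(290326 + 39873) = (-417928 + (7 - 652))/(290326 + 39873) = (-417928 - 645)/330199 = -418573*1/330199 = -418573/330199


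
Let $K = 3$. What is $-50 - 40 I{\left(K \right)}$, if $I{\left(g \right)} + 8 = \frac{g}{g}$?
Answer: $230$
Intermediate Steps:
$I{\left(g \right)} = -7$ ($I{\left(g \right)} = -8 + \frac{g}{g} = -8 + 1 = -7$)
$-50 - 40 I{\left(K \right)} = -50 - -280 = -50 + 280 = 230$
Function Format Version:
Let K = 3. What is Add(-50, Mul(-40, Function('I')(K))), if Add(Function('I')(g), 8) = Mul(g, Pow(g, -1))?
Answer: 230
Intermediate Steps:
Function('I')(g) = -7 (Function('I')(g) = Add(-8, Mul(g, Pow(g, -1))) = Add(-8, 1) = -7)
Add(-50, Mul(-40, Function('I')(K))) = Add(-50, Mul(-40, -7)) = Add(-50, 280) = 230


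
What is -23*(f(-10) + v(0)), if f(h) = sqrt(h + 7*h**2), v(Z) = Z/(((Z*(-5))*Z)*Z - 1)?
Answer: -23*sqrt(690) ≈ -604.16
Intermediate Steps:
v(Z) = Z/(-1 - 5*Z**3) (v(Z) = Z/(((-5*Z)*Z)*Z - 1) = Z/((-5*Z**2)*Z - 1) = Z/(-5*Z**3 - 1) = Z/(-1 - 5*Z**3))
-23*(f(-10) + v(0)) = -23*(sqrt(-10*(1 + 7*(-10))) - 1*0/(1 + 5*0**3)) = -23*(sqrt(-10*(1 - 70)) - 1*0/(1 + 5*0)) = -23*(sqrt(-10*(-69)) - 1*0/(1 + 0)) = -23*(sqrt(690) - 1*0/1) = -23*(sqrt(690) - 1*0*1) = -23*(sqrt(690) + 0) = -23*sqrt(690)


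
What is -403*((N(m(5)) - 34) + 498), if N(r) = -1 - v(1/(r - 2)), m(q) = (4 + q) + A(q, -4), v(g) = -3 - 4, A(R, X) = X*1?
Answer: -189410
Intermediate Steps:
A(R, X) = X
v(g) = -7
m(q) = q (m(q) = (4 + q) - 4 = q)
N(r) = 6 (N(r) = -1 - 1*(-7) = -1 + 7 = 6)
-403*((N(m(5)) - 34) + 498) = -403*((6 - 34) + 498) = -403*(-28 + 498) = -403*470 = -189410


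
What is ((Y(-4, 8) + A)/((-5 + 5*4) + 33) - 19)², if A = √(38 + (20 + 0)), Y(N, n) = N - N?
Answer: (912 - √58)²/2304 ≈ 355.00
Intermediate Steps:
Y(N, n) = 0
A = √58 (A = √(38 + 20) = √58 ≈ 7.6158)
((Y(-4, 8) + A)/((-5 + 5*4) + 33) - 19)² = ((0 + √58)/((-5 + 5*4) + 33) - 19)² = (√58/((-5 + 20) + 33) - 19)² = (√58/(15 + 33) - 19)² = (√58/48 - 19)² = (-19 + √58/48)²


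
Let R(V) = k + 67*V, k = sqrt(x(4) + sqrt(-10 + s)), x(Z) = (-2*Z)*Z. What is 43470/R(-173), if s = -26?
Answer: 43470/(-11591 + sqrt(2)*sqrt(-16 + 3*I)) ≈ -3.7505 - 0.0018384*I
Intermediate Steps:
x(Z) = -2*Z**2
k = sqrt(-32 + 6*I) (k = sqrt(-2*4**2 + sqrt(-10 - 26)) = sqrt(-2*16 + sqrt(-36)) = sqrt(-32 + 6*I) ≈ 0.52803 + 5.6814*I)
R(V) = sqrt(-32 + 6*I) + 67*V
43470/R(-173) = 43470/(sqrt(-32 + 6*I) + 67*(-173)) = 43470/(sqrt(-32 + 6*I) - 11591) = 43470/(-11591 + sqrt(-32 + 6*I))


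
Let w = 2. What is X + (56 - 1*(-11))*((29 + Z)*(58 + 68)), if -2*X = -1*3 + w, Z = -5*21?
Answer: -1283183/2 ≈ -6.4159e+5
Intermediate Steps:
Z = -105
X = ½ (X = -(-1*3 + 2)/2 = -(-3 + 2)/2 = -½*(-1) = ½ ≈ 0.50000)
X + (56 - 1*(-11))*((29 + Z)*(58 + 68)) = ½ + (56 - 1*(-11))*((29 - 105)*(58 + 68)) = ½ + (56 + 11)*(-76*126) = ½ + 67*(-9576) = ½ - 641592 = -1283183/2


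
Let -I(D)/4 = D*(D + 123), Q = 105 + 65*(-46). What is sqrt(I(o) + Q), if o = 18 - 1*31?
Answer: 9*sqrt(35) ≈ 53.245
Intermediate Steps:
Q = -2885 (Q = 105 - 2990 = -2885)
o = -13 (o = 18 - 31 = -13)
I(D) = -4*D*(123 + D) (I(D) = -4*D*(D + 123) = -4*D*(123 + D))
sqrt(I(o) + Q) = sqrt(-4*(-13)*(123 - 13) - 2885) = sqrt(-4*(-13)*110 - 2885) = sqrt(5720 - 2885) = sqrt(2835) = 9*sqrt(35)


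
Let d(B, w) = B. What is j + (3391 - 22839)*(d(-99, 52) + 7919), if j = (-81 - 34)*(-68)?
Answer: -152075540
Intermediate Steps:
j = 7820 (j = -115*(-68) = 7820)
j + (3391 - 22839)*(d(-99, 52) + 7919) = 7820 + (3391 - 22839)*(-99 + 7919) = 7820 - 19448*7820 = 7820 - 152083360 = -152075540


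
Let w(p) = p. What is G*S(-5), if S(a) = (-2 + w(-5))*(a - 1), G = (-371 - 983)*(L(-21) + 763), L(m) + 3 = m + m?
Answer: -40831224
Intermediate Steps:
L(m) = -3 + 2*m (L(m) = -3 + (m + m) = -3 + 2*m)
G = -972172 (G = (-371 - 983)*((-3 + 2*(-21)) + 763) = -1354*((-3 - 42) + 763) = -1354*(-45 + 763) = -1354*718 = -972172)
S(a) = 7 - 7*a (S(a) = (-2 - 5)*(a - 1) = -7*(-1 + a) = 7 - 7*a)
G*S(-5) = -972172*(7 - 7*(-5)) = -972172*(7 + 35) = -972172*42 = -40831224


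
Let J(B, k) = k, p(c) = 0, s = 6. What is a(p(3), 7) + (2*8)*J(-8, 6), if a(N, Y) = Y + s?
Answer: 109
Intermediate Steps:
a(N, Y) = 6 + Y (a(N, Y) = Y + 6 = 6 + Y)
a(p(3), 7) + (2*8)*J(-8, 6) = (6 + 7) + (2*8)*6 = 13 + 16*6 = 13 + 96 = 109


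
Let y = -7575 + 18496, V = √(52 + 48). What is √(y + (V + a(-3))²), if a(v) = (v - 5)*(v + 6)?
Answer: √11117 ≈ 105.44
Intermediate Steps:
V = 10 (V = √100 = 10)
a(v) = (-5 + v)*(6 + v)
y = 10921
√(y + (V + a(-3))²) = √(10921 + (10 + (-30 - 3 + (-3)²))²) = √(10921 + (10 + (-30 - 3 + 9))²) = √(10921 + (10 - 24)²) = √(10921 + (-14)²) = √(10921 + 196) = √11117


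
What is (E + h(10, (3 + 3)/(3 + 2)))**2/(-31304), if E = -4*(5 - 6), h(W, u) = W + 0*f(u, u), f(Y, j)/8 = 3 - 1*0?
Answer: -7/1118 ≈ -0.0062612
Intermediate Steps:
f(Y, j) = 24 (f(Y, j) = 8*(3 - 1*0) = 8*(3 + 0) = 8*3 = 24)
h(W, u) = W (h(W, u) = W + 0*24 = W + 0 = W)
E = 4 (E = -4*(-1) = 4)
(E + h(10, (3 + 3)/(3 + 2)))**2/(-31304) = (4 + 10)**2/(-31304) = 14**2*(-1/31304) = 196*(-1/31304) = -7/1118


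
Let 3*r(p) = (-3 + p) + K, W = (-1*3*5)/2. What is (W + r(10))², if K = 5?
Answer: 49/4 ≈ 12.250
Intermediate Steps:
W = -15/2 (W = -3*5*(½) = -15*½ = -15/2 ≈ -7.5000)
r(p) = ⅔ + p/3 (r(p) = ((-3 + p) + 5)/3 = (2 + p)/3 = ⅔ + p/3)
(W + r(10))² = (-15/2 + (⅔ + (⅓)*10))² = (-15/2 + (⅔ + 10/3))² = (-15/2 + 4)² = (-7/2)² = 49/4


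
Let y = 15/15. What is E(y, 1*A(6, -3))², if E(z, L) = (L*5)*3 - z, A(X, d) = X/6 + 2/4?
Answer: 1849/4 ≈ 462.25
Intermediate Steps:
A(X, d) = ½ + X/6 (A(X, d) = X*(⅙) + 2*(¼) = X/6 + ½ = ½ + X/6)
y = 1 (y = 15*(1/15) = 1)
E(z, L) = -z + 15*L (E(z, L) = (5*L)*3 - z = 15*L - z = -z + 15*L)
E(y, 1*A(6, -3))² = (-1*1 + 15*(1*(½ + (⅙)*6)))² = (-1 + 15*(1*(½ + 1)))² = (-1 + 15*(1*(3/2)))² = (-1 + 15*(3/2))² = (-1 + 45/2)² = (43/2)² = 1849/4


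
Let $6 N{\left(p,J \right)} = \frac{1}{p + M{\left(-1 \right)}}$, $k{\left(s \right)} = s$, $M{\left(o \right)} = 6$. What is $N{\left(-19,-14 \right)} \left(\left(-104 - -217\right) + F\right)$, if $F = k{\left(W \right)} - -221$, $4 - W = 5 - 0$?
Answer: $- \frac{111}{26} \approx -4.2692$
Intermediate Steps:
$W = -1$ ($W = 4 - \left(5 - 0\right) = 4 - \left(5 + 0\right) = 4 - 5 = -1$)
$N{\left(p,J \right)} = \frac{1}{6 \left(6 + p\right)}$ ($N{\left(p,J \right)} = \frac{1}{6 \left(p + 6\right)} = \frac{1}{6 \left(6 + p\right)}$)
$F = 220$ ($F = -1 - -221 = -1 + 221 = 220$)
$N{\left(-19,-14 \right)} \left(\left(-104 - -217\right) + F\right) = \frac{1}{6 \left(6 - 19\right)} \left(\left(-104 - -217\right) + 220\right) = \frac{1}{6 \left(-13\right)} \left(\left(-104 + 217\right) + 220\right) = \frac{1}{6} \left(- \frac{1}{13}\right) \left(113 + 220\right) = \left(- \frac{1}{78}\right) 333 = - \frac{111}{26}$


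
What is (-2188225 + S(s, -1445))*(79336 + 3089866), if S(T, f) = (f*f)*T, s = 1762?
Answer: 11652876309613650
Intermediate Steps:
S(T, f) = T*f² (S(T, f) = f²*T = T*f²)
(-2188225 + S(s, -1445))*(79336 + 3089866) = (-2188225 + 1762*(-1445)²)*(79336 + 3089866) = (-2188225 + 1762*2088025)*3169202 = (-2188225 + 3679100050)*3169202 = 3676911825*3169202 = 11652876309613650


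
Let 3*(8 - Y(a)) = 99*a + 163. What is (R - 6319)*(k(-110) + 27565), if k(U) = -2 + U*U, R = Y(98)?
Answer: -380738358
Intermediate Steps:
Y(a) = -139/3 - 33*a (Y(a) = 8 - (99*a + 163)/3 = 8 - (163 + 99*a)/3 = 8 + (-163/3 - 33*a) = -139/3 - 33*a)
R = -9841/3 (R = -139/3 - 33*98 = -139/3 - 3234 = -9841/3 ≈ -3280.3)
k(U) = -2 + U**2
(R - 6319)*(k(-110) + 27565) = (-9841/3 - 6319)*((-2 + (-110)**2) + 27565) = -28798*((-2 + 12100) + 27565)/3 = -28798*(12098 + 27565)/3 = -28798/3*39663 = -380738358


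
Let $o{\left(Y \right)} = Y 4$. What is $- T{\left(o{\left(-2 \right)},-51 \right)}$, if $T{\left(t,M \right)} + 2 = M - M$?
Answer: $2$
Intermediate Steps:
$o{\left(Y \right)} = 4 Y$
$T{\left(t,M \right)} = -2$ ($T{\left(t,M \right)} = -2 + \left(M - M\right) = -2 + 0 = -2$)
$- T{\left(o{\left(-2 \right)},-51 \right)} = \left(-1\right) \left(-2\right) = 2$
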